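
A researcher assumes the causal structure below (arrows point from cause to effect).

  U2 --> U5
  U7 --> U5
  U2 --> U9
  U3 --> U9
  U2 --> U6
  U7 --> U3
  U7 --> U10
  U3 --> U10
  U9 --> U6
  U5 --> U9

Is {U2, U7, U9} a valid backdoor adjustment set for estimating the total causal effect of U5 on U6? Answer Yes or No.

No

Backdoor paths from U5 to U6 (paths whose first edge points into U5):
  P1: U5 <- U7 -> U3 -> U9 <- U2 -> U6
  P2: U5 <- U7 -> U3 -> U9 -> U6
  P3: U5 <- U7 -> U10 <- U3 -> U9 <- U2 -> U6
  P4: U5 <- U7 -> U10 <- U3 -> U9 -> U6
  P5: U5 <- U2 -> U9 -> U6
  P6: U5 <- U2 -> U6
Condition 1 (no descendant of U5 in the set): FAILS — U9 is a descendant of U5.
Condition 2 (every backdoor path blocked by {U2, U7, U9}):
  P1: blocked at fork node U7 ∈ conditioning set.
  P2: blocked at fork node U7 ∈ conditioning set.
  P3: blocked at fork node U7 ∈ conditioning set.
  P4: blocked at fork node U7 ∈ conditioning set.
  P5: blocked at fork node U2 ∈ conditioning set.
  P6: blocked at fork node U2 ∈ conditioning set.
{U2, U7, U9} does not satisfy the backdoor criterion.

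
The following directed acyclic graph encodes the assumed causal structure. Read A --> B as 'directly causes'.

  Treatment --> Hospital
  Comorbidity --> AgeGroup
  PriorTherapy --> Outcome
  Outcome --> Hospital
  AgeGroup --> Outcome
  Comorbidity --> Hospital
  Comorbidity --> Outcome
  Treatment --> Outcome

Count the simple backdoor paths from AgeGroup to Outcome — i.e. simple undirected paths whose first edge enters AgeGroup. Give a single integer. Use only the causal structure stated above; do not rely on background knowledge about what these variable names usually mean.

3

A backdoor path from AgeGroup to Outcome is any simple undirected path whose first edge points into AgeGroup (i.e. leaves AgeGroup via a parent).
Parents of AgeGroup: {Comorbidity}.
Enumerating:
  P1: AgeGroup <- Comorbidity -> Outcome
  P2: AgeGroup <- Comorbidity -> Hospital <- Treatment -> Outcome
  P3: AgeGroup <- Comorbidity -> Hospital <- Outcome
That exhausts the simple backdoor paths. Count: 3.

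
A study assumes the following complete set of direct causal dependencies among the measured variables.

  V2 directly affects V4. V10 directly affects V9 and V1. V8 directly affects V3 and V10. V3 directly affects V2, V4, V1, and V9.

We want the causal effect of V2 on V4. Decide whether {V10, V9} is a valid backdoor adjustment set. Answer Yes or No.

Backdoor paths from V2 to V4 (paths whose first edge points into V2):
  P1: V2 <- V3 -> V4
Condition 1 (no descendant of V2 in the set): holds — descendants of V2 are {V4}; none are in {V10, V9}.
Condition 2 (every backdoor path blocked by {V10, V9}):
  P1: open — no interior node is in the conditioning set.
{V10, V9} does not satisfy the backdoor criterion.

No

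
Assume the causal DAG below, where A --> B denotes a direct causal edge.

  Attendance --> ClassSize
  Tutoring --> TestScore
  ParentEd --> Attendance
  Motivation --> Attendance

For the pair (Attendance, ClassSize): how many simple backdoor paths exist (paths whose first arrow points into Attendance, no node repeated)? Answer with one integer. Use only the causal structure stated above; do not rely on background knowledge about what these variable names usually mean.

A backdoor path from Attendance to ClassSize is any simple undirected path whose first edge points into Attendance (i.e. leaves Attendance via a parent).
Parents of Attendance: {Motivation, ParentEd}.
No simple path from any parent of Attendance reaches ClassSize without revisiting Attendance, so there are no backdoor paths.

0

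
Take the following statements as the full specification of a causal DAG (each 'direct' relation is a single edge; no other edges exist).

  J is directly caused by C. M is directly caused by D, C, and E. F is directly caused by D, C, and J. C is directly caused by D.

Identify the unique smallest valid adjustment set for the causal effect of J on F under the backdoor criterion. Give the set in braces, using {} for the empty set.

Variables eligible for adjustment (non-descendants of J, excluding J and F): {C, D, E, M}.
Backdoor paths from J to F:
  P1: J <- C <- D -> F
  P2: J <- C -> M <- D -> F
  P3: J <- C -> F
The empty set is not sufficient: P1 (J <- C <- D -> F) has no collider blocking it and no conditioned non-collider, so it is open.
Try {C}:
  P1: blocked at chain node C ∈ conditioning set.
  P2: blocked at fork node C ∈ conditioning set.
  P3: blocked at fork node C ∈ conditioning set.
{C} contains no descendant of J and blocks every backdoor path.
No other singleton works — e.g. {D} leaves P3 open — so {C} is the unique smallest valid adjustment set.

{C}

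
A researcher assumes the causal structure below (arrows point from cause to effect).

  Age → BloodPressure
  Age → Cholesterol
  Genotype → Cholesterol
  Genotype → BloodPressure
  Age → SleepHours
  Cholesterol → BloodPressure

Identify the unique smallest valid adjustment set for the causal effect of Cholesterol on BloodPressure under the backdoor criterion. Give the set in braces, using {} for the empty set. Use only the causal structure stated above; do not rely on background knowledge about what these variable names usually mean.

{Age, Genotype}

Variables eligible for adjustment (non-descendants of Cholesterol, excluding Cholesterol and BloodPressure): {Age, Genotype, SleepHours}.
Backdoor paths from Cholesterol to BloodPressure:
  P1: Cholesterol <- Genotype -> BloodPressure
  P2: Cholesterol <- Age -> BloodPressure
The empty set is not sufficient: P1 (Cholesterol <- Genotype -> BloodPressure) has no collider blocking it and no conditioned non-collider, so it is open.
Try {Age, Genotype}:
  P1: blocked at fork node Genotype ∈ conditioning set.
  P2: blocked at fork node Age ∈ conditioning set.
{Age, Genotype} contains no descendant of Cholesterol and blocks every backdoor path.
Every element of {Age, Genotype} is needed (dropping Age leaves P2 open; dropping Genotype leaves P1 open), so no proper subset is valid.
Among all size-2 subsets of the eligible variables, only {Age, Genotype} blocks every backdoor path, so it is the unique smallest valid adjustment set.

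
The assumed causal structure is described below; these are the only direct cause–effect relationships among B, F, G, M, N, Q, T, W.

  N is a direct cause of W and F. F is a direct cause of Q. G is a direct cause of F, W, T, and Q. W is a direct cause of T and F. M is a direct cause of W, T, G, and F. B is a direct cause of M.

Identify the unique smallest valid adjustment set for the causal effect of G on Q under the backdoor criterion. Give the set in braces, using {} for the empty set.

{M}

Variables eligible for adjustment (non-descendants of G, excluding G and Q): {B, M, N}.
Backdoor paths from G to Q:
  P1: G <- M -> W <- N -> F -> Q
  P2: G <- M -> W -> F -> Q
  P3: G <- M -> F -> Q
  P4: G <- M -> T <- W <- N -> F -> Q
  P5: G <- M -> T <- W -> F -> Q
The empty set is not sufficient: P2 (G <- M -> W -> F -> Q) has no collider blocking it and no conditioned non-collider, so it is open.
Try {M}:
  P1: blocked at fork node M ∈ conditioning set.
  P2: blocked at fork node M ∈ conditioning set.
  P3: blocked at fork node M ∈ conditioning set.
  P4: blocked at fork node M ∈ conditioning set.
  P5: blocked at fork node M ∈ conditioning set.
{M} contains no descendant of G and blocks every backdoor path.
No other singleton works — e.g. {B} leaves P2 open — so {M} is the unique smallest valid adjustment set.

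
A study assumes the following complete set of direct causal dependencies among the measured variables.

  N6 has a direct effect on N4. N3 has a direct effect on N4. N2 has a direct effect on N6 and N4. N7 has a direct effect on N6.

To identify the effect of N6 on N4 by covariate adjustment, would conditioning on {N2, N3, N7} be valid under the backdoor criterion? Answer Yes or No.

Backdoor paths from N6 to N4 (paths whose first edge points into N6):
  P1: N6 <- N2 -> N4
Condition 1 (no descendant of N6 in the set): holds — descendants of N6 are {N4}; none are in {N2, N3, N7}.
Condition 2 (every backdoor path blocked by {N2, N3, N7}):
  P1: blocked at fork node N2 ∈ conditioning set.
{N2, N3, N7} satisfies the backdoor criterion.

Yes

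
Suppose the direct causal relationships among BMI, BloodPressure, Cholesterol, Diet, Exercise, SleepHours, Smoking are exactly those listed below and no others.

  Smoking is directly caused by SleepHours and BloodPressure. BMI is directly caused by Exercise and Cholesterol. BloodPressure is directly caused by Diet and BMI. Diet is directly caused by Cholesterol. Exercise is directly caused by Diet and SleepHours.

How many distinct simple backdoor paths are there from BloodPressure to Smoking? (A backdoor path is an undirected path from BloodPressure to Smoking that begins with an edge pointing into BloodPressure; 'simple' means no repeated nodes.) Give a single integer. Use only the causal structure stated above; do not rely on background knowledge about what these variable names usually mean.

A backdoor path from BloodPressure to Smoking is any simple undirected path whose first edge points into BloodPressure (i.e. leaves BloodPressure via a parent).
Parents of BloodPressure: {BMI, Diet}.
Enumerating:
  P1: BloodPressure <- Diet <- Cholesterol -> BMI <- Exercise <- SleepHours -> Smoking
  P2: BloodPressure <- Diet -> Exercise <- SleepHours -> Smoking
  P3: BloodPressure <- BMI <- Cholesterol -> Diet -> Exercise <- SleepHours -> Smoking
  P4: BloodPressure <- BMI <- Exercise <- SleepHours -> Smoking
That exhausts the simple backdoor paths. Count: 4.

4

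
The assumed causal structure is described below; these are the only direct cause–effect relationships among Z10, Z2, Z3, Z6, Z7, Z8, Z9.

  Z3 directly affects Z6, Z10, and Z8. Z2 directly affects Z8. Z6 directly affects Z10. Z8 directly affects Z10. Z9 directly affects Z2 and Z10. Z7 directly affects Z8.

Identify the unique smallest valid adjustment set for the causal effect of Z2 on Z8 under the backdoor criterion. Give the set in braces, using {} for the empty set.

Variables eligible for adjustment (non-descendants of Z2, excluding Z2 and Z8): {Z3, Z6, Z7, Z9}.
Backdoor paths from Z2 to Z8:
  P1: Z2 <- Z9 -> Z10 <- Z3 -> Z8
  P2: Z2 <- Z9 -> Z10 <- Z8
  P3: Z2 <- Z9 -> Z10 <- Z6 <- Z3 -> Z8
Each backdoor path contains an unconditioned collider, so every path is already blocked with the empty conditioning set:
  P1: blocked at collider Z10 (neither it nor any descendant is in the conditioning set).
  P2: blocked at collider Z10 (neither it nor any descendant is in the conditioning set).
  P3: blocked at collider Z10 (neither it nor any descendant is in the conditioning set).
The empty set is therefore the unique smallest valid set.

{}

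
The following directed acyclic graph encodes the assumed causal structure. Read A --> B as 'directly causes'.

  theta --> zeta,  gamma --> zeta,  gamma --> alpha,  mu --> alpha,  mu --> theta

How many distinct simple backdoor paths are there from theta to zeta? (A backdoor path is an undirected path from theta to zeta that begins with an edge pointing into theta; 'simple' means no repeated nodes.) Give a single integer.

A backdoor path from theta to zeta is any simple undirected path whose first edge points into theta (i.e. leaves theta via a parent).
Parents of theta: {mu}.
Enumerating:
  P1: theta <- mu -> alpha <- gamma -> zeta
That exhausts the simple backdoor paths. Count: 1.

1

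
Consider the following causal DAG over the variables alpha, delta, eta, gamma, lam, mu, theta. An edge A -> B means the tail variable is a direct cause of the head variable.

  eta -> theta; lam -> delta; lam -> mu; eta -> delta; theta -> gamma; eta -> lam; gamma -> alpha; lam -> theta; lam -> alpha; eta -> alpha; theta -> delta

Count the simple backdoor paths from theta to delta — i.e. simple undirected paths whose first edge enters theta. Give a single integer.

A backdoor path from theta to delta is any simple undirected path whose first edge points into theta (i.e. leaves theta via a parent).
Parents of theta: {eta, lam}.
Enumerating:
  P1: theta <- eta -> lam -> delta
  P2: theta <- eta -> delta
  P3: theta <- eta -> alpha <- lam -> delta
  P4: theta <- lam <- eta -> delta
  P5: theta <- lam -> delta
  P6: theta <- lam -> alpha <- eta -> delta
That exhausts the simple backdoor paths. Count: 6.

6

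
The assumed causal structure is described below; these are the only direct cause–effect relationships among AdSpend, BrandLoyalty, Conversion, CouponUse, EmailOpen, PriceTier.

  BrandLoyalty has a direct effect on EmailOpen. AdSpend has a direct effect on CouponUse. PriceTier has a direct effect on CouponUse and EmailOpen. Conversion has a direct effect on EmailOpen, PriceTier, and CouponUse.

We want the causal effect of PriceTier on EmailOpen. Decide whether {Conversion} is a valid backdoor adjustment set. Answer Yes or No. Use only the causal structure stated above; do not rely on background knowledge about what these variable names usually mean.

Yes

Backdoor paths from PriceTier to EmailOpen (paths whose first edge points into PriceTier):
  P1: PriceTier <- Conversion -> EmailOpen
Condition 1 (no descendant of PriceTier in the set): holds — descendants of PriceTier are {CouponUse, EmailOpen}; none are in {Conversion}.
Condition 2 (every backdoor path blocked by {Conversion}):
  P1: blocked at fork node Conversion ∈ conditioning set.
{Conversion} satisfies the backdoor criterion.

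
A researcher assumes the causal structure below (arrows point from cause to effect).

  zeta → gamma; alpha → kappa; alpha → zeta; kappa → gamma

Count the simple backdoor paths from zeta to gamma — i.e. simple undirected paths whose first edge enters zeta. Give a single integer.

A backdoor path from zeta to gamma is any simple undirected path whose first edge points into zeta (i.e. leaves zeta via a parent).
Parents of zeta: {alpha}.
Enumerating:
  P1: zeta <- alpha -> kappa -> gamma
That exhausts the simple backdoor paths. Count: 1.

1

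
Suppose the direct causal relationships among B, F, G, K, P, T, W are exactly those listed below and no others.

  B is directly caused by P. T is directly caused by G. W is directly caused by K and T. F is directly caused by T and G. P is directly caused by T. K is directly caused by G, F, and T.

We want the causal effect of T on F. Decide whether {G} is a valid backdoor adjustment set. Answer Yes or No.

Yes

Backdoor paths from T to F (paths whose first edge points into T):
  P1: T <- G -> F
  P2: T <- G -> K <- F
Condition 1 (no descendant of T in the set): holds — descendants of T are {B, F, K, P, W}; none are in {G}.
Condition 2 (every backdoor path blocked by {G}):
  P1: blocked at fork node G ∈ conditioning set.
  P2: blocked at fork node G ∈ conditioning set.
{G} satisfies the backdoor criterion.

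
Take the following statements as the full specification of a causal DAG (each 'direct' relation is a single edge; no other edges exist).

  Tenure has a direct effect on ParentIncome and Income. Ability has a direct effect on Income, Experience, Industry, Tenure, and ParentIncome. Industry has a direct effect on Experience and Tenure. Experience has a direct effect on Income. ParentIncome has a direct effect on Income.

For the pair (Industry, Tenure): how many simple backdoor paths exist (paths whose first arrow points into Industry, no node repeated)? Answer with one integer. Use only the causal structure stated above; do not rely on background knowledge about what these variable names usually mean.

7

A backdoor path from Industry to Tenure is any simple undirected path whose first edge points into Industry (i.e. leaves Industry via a parent).
Parents of Industry: {Ability}.
Enumerating:
  P1: Industry <- Ability -> Experience -> Income <- Tenure
  P2: Industry <- Ability -> Experience -> Income <- ParentIncome <- Tenure
  P3: Industry <- Ability -> Tenure
  P4: Industry <- Ability -> ParentIncome <- Tenure
  P5: Industry <- Ability -> ParentIncome -> Income <- Tenure
  P6: Industry <- Ability -> Income <- Tenure
  P7: Industry <- Ability -> Income <- ParentIncome <- Tenure
That exhausts the simple backdoor paths. Count: 7.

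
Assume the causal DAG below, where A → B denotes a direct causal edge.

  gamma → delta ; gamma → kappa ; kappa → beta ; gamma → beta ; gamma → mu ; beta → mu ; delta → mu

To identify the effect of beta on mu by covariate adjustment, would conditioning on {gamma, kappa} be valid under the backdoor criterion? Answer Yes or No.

Yes

Backdoor paths from beta to mu (paths whose first edge points into beta):
  P1: beta <- gamma -> delta -> mu
  P2: beta <- gamma -> mu
  P3: beta <- kappa <- gamma -> delta -> mu
  P4: beta <- kappa <- gamma -> mu
Condition 1 (no descendant of beta in the set): holds — descendants of beta are {mu}; none are in {gamma, kappa}.
Condition 2 (every backdoor path blocked by {gamma, kappa}):
  P1: blocked at fork node gamma ∈ conditioning set.
  P2: blocked at fork node gamma ∈ conditioning set.
  P3: blocked at chain node kappa ∈ conditioning set.
  P4: blocked at chain node kappa ∈ conditioning set.
{gamma, kappa} satisfies the backdoor criterion.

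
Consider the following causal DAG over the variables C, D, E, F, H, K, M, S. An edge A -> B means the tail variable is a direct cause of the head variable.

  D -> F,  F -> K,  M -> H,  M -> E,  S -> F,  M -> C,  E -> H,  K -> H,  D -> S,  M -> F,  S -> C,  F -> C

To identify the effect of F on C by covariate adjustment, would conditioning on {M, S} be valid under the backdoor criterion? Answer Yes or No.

Backdoor paths from F to C (paths whose first edge points into F):
  P1: F <- M -> C
  P2: F <- D -> S -> C
  P3: F <- S -> C
Condition 1 (no descendant of F in the set): holds — descendants of F are {C, H, K}; none are in {M, S}.
Condition 2 (every backdoor path blocked by {M, S}):
  P1: blocked at fork node M ∈ conditioning set.
  P2: blocked at chain node S ∈ conditioning set.
  P3: blocked at fork node S ∈ conditioning set.
{M, S} satisfies the backdoor criterion.

Yes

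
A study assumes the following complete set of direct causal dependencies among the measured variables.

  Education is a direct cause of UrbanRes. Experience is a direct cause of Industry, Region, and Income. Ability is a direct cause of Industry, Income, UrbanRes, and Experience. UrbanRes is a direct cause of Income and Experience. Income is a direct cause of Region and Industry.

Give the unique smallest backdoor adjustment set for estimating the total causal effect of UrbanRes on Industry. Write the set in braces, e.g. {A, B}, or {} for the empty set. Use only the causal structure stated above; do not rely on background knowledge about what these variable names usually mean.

{Ability}

Variables eligible for adjustment (non-descendants of UrbanRes, excluding UrbanRes and Industry): {Ability, Education}.
Backdoor paths from UrbanRes to Industry:
  P1: UrbanRes <- Ability -> Experience -> Income -> Industry
  P2: UrbanRes <- Ability -> Experience -> Industry
  P3: UrbanRes <- Ability -> Experience -> Region <- Income -> Industry
  P4: UrbanRes <- Ability -> Income <- Experience -> Industry
  P5: UrbanRes <- Ability -> Income -> Industry
  P6: UrbanRes <- Ability -> Income -> Region <- Experience -> Industry
  P7: UrbanRes <- Ability -> Industry
The empty set is not sufficient: P1 (UrbanRes <- Ability -> Experience -> Income -> Industry) has no collider blocking it and no conditioned non-collider, so it is open.
Try {Ability}:
  P1: blocked at fork node Ability ∈ conditioning set.
  P2: blocked at fork node Ability ∈ conditioning set.
  P3: blocked at fork node Ability ∈ conditioning set.
  P4: blocked at fork node Ability ∈ conditioning set.
  P5: blocked at fork node Ability ∈ conditioning set.
  P6: blocked at fork node Ability ∈ conditioning set.
  P7: blocked at fork node Ability ∈ conditioning set.
{Ability} contains no descendant of UrbanRes and blocks every backdoor path.
No other singleton works — e.g. {Education} leaves P1 open — so {Ability} is the unique smallest valid adjustment set.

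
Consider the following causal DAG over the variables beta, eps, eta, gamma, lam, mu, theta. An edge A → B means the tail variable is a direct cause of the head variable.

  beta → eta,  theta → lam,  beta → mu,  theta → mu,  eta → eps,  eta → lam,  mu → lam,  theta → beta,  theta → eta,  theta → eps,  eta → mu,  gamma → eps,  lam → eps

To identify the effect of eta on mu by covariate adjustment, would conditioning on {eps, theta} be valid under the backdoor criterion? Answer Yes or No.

No

Backdoor paths from eta to mu (paths whose first edge points into eta):
  P1: eta <- theta -> beta -> mu
  P2: eta <- theta -> mu
  P3: eta <- theta -> lam <- mu
  P4: eta <- theta -> eps <- lam <- mu
  P5: eta <- beta <- theta -> mu
  P6: eta <- beta <- theta -> lam <- mu
  P7: eta <- beta <- theta -> eps <- lam <- mu
  P8: eta <- beta -> mu
Condition 1 (no descendant of eta in the set): FAILS — eps is a descendant of eta.
Condition 2 (every backdoor path blocked by {eps, theta}):
  P1: blocked at fork node theta ∈ conditioning set.
  P2: blocked at fork node theta ∈ conditioning set.
  P3: blocked at fork node theta ∈ conditioning set.
  P4: blocked at fork node theta ∈ conditioning set.
  P5: blocked at fork node theta ∈ conditioning set.
  P6: blocked at fork node theta ∈ conditioning set.
  P7: blocked at fork node theta ∈ conditioning set.
  P8: open — no interior node is in the conditioning set.
{eps, theta} does not satisfy the backdoor criterion.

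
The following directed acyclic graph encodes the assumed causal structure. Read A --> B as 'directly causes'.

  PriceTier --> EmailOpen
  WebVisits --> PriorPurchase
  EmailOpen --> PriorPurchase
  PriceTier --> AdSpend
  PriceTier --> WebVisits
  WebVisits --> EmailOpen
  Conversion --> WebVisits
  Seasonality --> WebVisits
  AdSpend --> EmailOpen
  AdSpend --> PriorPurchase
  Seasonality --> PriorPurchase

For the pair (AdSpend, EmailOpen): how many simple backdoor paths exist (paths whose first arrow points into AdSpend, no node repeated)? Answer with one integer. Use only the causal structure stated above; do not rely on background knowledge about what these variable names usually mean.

A backdoor path from AdSpend to EmailOpen is any simple undirected path whose first edge points into AdSpend (i.e. leaves AdSpend via a parent).
Parents of AdSpend: {PriceTier}.
Enumerating:
  P1: AdSpend <- PriceTier -> WebVisits <- Seasonality -> PriorPurchase <- EmailOpen
  P2: AdSpend <- PriceTier -> WebVisits -> EmailOpen
  P3: AdSpend <- PriceTier -> WebVisits -> PriorPurchase <- EmailOpen
  P4: AdSpend <- PriceTier -> EmailOpen
That exhausts the simple backdoor paths. Count: 4.

4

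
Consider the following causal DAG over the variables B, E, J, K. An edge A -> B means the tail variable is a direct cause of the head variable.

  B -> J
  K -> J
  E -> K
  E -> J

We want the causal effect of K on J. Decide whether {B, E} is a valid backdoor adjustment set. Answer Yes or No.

Yes

Backdoor paths from K to J (paths whose first edge points into K):
  P1: K <- E -> J
Condition 1 (no descendant of K in the set): holds — descendants of K are {J}; none are in {B, E}.
Condition 2 (every backdoor path blocked by {B, E}):
  P1: blocked at fork node E ∈ conditioning set.
{B, E} satisfies the backdoor criterion.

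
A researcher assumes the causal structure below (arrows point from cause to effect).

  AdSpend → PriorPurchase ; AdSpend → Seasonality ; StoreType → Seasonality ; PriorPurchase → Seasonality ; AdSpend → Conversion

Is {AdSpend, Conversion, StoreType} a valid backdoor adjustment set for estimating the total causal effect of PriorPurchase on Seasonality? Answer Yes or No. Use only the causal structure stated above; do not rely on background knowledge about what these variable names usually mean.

Backdoor paths from PriorPurchase to Seasonality (paths whose first edge points into PriorPurchase):
  P1: PriorPurchase <- AdSpend -> Seasonality
Condition 1 (no descendant of PriorPurchase in the set): holds — descendants of PriorPurchase are {Seasonality}; none are in {AdSpend, Conversion, StoreType}.
Condition 2 (every backdoor path blocked by {AdSpend, Conversion, StoreType}):
  P1: blocked at fork node AdSpend ∈ conditioning set.
{AdSpend, Conversion, StoreType} satisfies the backdoor criterion.

Yes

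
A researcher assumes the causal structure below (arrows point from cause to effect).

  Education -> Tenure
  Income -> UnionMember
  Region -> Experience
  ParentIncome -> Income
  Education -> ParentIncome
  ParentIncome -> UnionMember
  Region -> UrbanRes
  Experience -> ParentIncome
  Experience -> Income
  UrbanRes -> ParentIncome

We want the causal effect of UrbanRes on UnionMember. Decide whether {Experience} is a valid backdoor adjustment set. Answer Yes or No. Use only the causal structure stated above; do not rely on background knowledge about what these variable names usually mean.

Yes

Backdoor paths from UrbanRes to UnionMember (paths whose first edge points into UrbanRes):
  P1: UrbanRes <- Region -> Experience -> ParentIncome -> Income -> UnionMember
  P2: UrbanRes <- Region -> Experience -> ParentIncome -> UnionMember
  P3: UrbanRes <- Region -> Experience -> Income <- ParentIncome -> UnionMember
  P4: UrbanRes <- Region -> Experience -> Income -> UnionMember
Condition 1 (no descendant of UrbanRes in the set): holds — descendants of UrbanRes are {Income, ParentIncome, UnionMember}; none are in {Experience}.
Condition 2 (every backdoor path blocked by {Experience}):
  P1: blocked at chain node Experience ∈ conditioning set.
  P2: blocked at chain node Experience ∈ conditioning set.
  P3: blocked at chain node Experience ∈ conditioning set.
  P4: blocked at chain node Experience ∈ conditioning set.
{Experience} satisfies the backdoor criterion.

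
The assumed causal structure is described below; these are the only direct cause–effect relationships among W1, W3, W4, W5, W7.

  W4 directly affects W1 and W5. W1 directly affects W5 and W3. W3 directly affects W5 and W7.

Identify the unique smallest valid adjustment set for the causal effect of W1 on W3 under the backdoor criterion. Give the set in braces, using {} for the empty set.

Variables eligible for adjustment (non-descendants of W1, excluding W1 and W3): {W4}.
Backdoor paths from W1 to W3:
  P1: W1 <- W4 -> W5 <- W3
Each backdoor path contains an unconditioned collider, so every path is already blocked with the empty conditioning set:
  P1: blocked at collider W5 (neither it nor any descendant is in the conditioning set).
The empty set is therefore the unique smallest valid set.

{}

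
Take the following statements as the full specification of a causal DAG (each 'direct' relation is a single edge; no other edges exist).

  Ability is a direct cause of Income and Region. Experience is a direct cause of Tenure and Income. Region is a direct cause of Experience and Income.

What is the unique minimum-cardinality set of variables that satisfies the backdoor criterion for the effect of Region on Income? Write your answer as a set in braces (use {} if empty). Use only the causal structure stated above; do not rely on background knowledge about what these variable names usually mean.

Variables eligible for adjustment (non-descendants of Region, excluding Region and Income): {Ability}.
Backdoor paths from Region to Income:
  P1: Region <- Ability -> Income
The empty set is not sufficient: P1 (Region <- Ability -> Income) has no collider blocking it and no conditioned non-collider, so it is open.
Try {Ability}:
  P1: blocked at fork node Ability ∈ conditioning set.
{Ability} contains no descendant of Region and blocks every backdoor path.
{Ability} is the unique smallest valid adjustment set.

{Ability}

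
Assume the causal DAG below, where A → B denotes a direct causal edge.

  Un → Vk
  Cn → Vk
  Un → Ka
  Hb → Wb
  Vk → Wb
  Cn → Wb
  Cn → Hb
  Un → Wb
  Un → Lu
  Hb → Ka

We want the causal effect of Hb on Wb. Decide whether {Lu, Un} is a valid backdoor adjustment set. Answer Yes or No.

No

Backdoor paths from Hb to Wb (paths whose first edge points into Hb):
  P1: Hb <- Cn -> Vk <- Un -> Wb
  P2: Hb <- Cn -> Vk -> Wb
  P3: Hb <- Cn -> Wb
Condition 1 (no descendant of Hb in the set): holds — descendants of Hb are {Ka, Wb}; none are in {Lu, Un}.
Condition 2 (every backdoor path blocked by {Lu, Un}):
  P1: blocked at collider Vk (neither it nor any descendant is in the conditioning set).
  P2: open — no interior node is in the conditioning set.
  P3: open — no interior node is in the conditioning set.
{Lu, Un} does not satisfy the backdoor criterion.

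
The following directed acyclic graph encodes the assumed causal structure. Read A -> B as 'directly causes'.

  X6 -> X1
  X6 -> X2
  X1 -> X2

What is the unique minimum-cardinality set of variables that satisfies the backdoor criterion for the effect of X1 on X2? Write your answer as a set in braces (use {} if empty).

{X6}

Variables eligible for adjustment (non-descendants of X1, excluding X1 and X2): {X6}.
Backdoor paths from X1 to X2:
  P1: X1 <- X6 -> X2
The empty set is not sufficient: P1 (X1 <- X6 -> X2) has no collider blocking it and no conditioned non-collider, so it is open.
Try {X6}:
  P1: blocked at fork node X6 ∈ conditioning set.
{X6} contains no descendant of X1 and blocks every backdoor path.
{X6} is the unique smallest valid adjustment set.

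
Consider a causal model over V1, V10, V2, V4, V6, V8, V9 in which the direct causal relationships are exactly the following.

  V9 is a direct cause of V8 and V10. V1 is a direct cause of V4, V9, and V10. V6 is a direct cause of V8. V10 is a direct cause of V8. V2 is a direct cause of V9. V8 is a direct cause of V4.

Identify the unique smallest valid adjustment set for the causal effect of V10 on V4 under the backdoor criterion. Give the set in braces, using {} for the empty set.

{V1, V9}

Variables eligible for adjustment (non-descendants of V10, excluding V10 and V4): {V1, V2, V6, V9}.
Backdoor paths from V10 to V4:
  P1: V10 <- V1 -> V9 -> V8 -> V4
  P2: V10 <- V1 -> V4
  P3: V10 <- V9 <- V1 -> V4
  P4: V10 <- V9 -> V8 -> V4
The empty set is not sufficient: P1 (V10 <- V1 -> V9 -> V8 -> V4) has no collider blocking it and no conditioned non-collider, so it is open.
Try {V1, V9}:
  P1: blocked at fork node V1 ∈ conditioning set.
  P2: blocked at fork node V1 ∈ conditioning set.
  P3: blocked at chain node V9 ∈ conditioning set.
  P4: blocked at fork node V9 ∈ conditioning set.
{V1, V9} contains no descendant of V10 and blocks every backdoor path.
Every element of {V1, V9} is needed (dropping V1 leaves P2 open; dropping V9 leaves P4 open), so no proper subset is valid.
Among all size-2 subsets of the eligible variables, only {V1, V9} blocks every backdoor path, so it is the unique smallest valid adjustment set.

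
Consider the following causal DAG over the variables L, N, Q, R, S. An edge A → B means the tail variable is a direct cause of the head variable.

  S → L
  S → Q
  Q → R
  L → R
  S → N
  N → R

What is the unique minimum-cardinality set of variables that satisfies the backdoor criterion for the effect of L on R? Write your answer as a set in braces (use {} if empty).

Variables eligible for adjustment (non-descendants of L, excluding L and R): {N, Q, S}.
Backdoor paths from L to R:
  P1: L <- S -> Q -> R
  P2: L <- S -> N -> R
The empty set is not sufficient: P1 (L <- S -> Q -> R) has no collider blocking it and no conditioned non-collider, so it is open.
Try {S}:
  P1: blocked at fork node S ∈ conditioning set.
  P2: blocked at fork node S ∈ conditioning set.
{S} contains no descendant of L and blocks every backdoor path.
No other singleton works — e.g. {Q} leaves P2 open — so {S} is the unique smallest valid adjustment set.

{S}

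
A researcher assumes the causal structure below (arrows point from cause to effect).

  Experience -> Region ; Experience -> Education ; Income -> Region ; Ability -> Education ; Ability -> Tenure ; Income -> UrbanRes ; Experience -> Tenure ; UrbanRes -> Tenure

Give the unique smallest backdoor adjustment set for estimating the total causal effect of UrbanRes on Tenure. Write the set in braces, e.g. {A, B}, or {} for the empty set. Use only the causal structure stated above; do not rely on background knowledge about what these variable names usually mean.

Variables eligible for adjustment (non-descendants of UrbanRes, excluding UrbanRes and Tenure): {Ability, Education, Experience, Income, Region}.
Backdoor paths from UrbanRes to Tenure:
  P1: UrbanRes <- Income -> Region <- Experience -> Education <- Ability -> Tenure
  P2: UrbanRes <- Income -> Region <- Experience -> Tenure
Each backdoor path contains an unconditioned collider, so every path is already blocked with the empty conditioning set:
  P1: blocked at collider Region (neither it nor any descendant is in the conditioning set).
  P2: blocked at collider Region (neither it nor any descendant is in the conditioning set).
The empty set is therefore the unique smallest valid set.

{}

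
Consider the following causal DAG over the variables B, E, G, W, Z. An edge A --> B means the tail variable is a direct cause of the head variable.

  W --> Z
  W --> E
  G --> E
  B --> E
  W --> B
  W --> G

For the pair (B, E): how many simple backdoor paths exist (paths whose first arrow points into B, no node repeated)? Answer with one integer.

2

A backdoor path from B to E is any simple undirected path whose first edge points into B (i.e. leaves B via a parent).
Parents of B: {W}.
Enumerating:
  P1: B <- W -> G -> E
  P2: B <- W -> E
That exhausts the simple backdoor paths. Count: 2.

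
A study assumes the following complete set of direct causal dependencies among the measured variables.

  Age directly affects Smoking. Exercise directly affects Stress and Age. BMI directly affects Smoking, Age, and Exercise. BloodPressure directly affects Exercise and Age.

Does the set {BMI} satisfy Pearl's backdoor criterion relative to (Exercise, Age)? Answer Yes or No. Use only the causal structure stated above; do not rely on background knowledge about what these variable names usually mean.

Backdoor paths from Exercise to Age (paths whose first edge points into Exercise):
  P1: Exercise <- BMI -> Age
  P2: Exercise <- BMI -> Smoking <- Age
  P3: Exercise <- BloodPressure -> Age
Condition 1 (no descendant of Exercise in the set): holds — descendants of Exercise are {Age, Smoking, Stress}; none are in {BMI}.
Condition 2 (every backdoor path blocked by {BMI}):
  P1: blocked at fork node BMI ∈ conditioning set.
  P2: blocked at fork node BMI ∈ conditioning set.
  P3: open — no interior node is in the conditioning set.
{BMI} does not satisfy the backdoor criterion.

No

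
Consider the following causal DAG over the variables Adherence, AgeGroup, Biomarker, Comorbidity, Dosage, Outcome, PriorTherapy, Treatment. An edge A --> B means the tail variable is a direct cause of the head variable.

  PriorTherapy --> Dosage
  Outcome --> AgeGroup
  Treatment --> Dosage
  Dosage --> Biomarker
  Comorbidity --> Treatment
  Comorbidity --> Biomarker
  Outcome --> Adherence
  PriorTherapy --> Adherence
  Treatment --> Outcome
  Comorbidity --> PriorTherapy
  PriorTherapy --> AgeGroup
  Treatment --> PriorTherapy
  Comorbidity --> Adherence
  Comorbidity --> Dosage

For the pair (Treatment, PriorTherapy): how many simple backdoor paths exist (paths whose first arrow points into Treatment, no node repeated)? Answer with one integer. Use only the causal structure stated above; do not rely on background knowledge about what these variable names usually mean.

5

A backdoor path from Treatment to PriorTherapy is any simple undirected path whose first edge points into Treatment (i.e. leaves Treatment via a parent).
Parents of Treatment: {Comorbidity}.
Enumerating:
  P1: Treatment <- Comorbidity -> PriorTherapy
  P2: Treatment <- Comorbidity -> Dosage <- PriorTherapy
  P3: Treatment <- Comorbidity -> Adherence <- PriorTherapy
  P4: Treatment <- Comorbidity -> Adherence <- Outcome -> AgeGroup <- PriorTherapy
  P5: Treatment <- Comorbidity -> Biomarker <- Dosage <- PriorTherapy
That exhausts the simple backdoor paths. Count: 5.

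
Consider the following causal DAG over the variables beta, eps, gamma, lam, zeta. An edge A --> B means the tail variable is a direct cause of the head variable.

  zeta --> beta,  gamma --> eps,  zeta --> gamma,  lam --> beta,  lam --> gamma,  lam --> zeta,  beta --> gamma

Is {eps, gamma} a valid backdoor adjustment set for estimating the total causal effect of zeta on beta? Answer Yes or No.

No

Backdoor paths from zeta to beta (paths whose first edge points into zeta):
  P1: zeta <- lam -> beta
  P2: zeta <- lam -> gamma <- beta
Condition 1 (no descendant of zeta in the set): FAILS — eps and gamma are descendants of zeta.
Condition 2 (every backdoor path blocked by {eps, gamma}):
  P1: open — no interior node is in the conditioning set.
  P2: open — collider(s) gamma are conditioned on (or have a conditioned descendant) and no non-collider on the path is in the set.
{eps, gamma} does not satisfy the backdoor criterion.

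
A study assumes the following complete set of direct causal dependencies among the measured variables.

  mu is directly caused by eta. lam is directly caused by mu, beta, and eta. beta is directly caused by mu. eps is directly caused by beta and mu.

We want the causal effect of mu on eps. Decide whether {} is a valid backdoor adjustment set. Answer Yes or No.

Backdoor paths from mu to eps (paths whose first edge points into mu):
  P1: mu <- eta -> lam <- beta -> eps
Condition 1 (no descendant of mu in the set): holds — descendants of mu are {beta, eps, lam}; none are in {}.
Condition 2 (every backdoor path blocked by {}):
  P1: blocked at collider lam (neither it nor any descendant is in the conditioning set).
{} satisfies the backdoor criterion.

Yes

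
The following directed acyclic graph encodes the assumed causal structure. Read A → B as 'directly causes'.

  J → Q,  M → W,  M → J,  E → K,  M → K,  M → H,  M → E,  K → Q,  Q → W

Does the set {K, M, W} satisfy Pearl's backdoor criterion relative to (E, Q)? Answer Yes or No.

No

Backdoor paths from E to Q (paths whose first edge points into E):
  P1: E <- M -> J -> Q
  P2: E <- M -> K -> Q
  P3: E <- M -> W <- Q
Condition 1 (no descendant of E in the set): FAILS — K and W are descendants of E.
Condition 2 (every backdoor path blocked by {K, M, W}):
  P1: blocked at fork node M ∈ conditioning set.
  P2: blocked at fork node M ∈ conditioning set.
  P3: blocked at fork node M ∈ conditioning set.
{K, M, W} does not satisfy the backdoor criterion.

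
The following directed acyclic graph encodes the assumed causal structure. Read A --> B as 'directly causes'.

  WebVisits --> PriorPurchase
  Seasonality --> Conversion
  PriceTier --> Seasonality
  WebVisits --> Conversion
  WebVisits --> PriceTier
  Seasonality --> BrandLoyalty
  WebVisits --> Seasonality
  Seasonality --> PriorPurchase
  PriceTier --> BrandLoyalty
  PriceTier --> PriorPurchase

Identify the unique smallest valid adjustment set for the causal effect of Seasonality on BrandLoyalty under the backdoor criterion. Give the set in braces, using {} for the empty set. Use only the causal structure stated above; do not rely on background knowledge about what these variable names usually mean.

{PriceTier}

Variables eligible for adjustment (non-descendants of Seasonality, excluding Seasonality and BrandLoyalty): {PriceTier, WebVisits}.
Backdoor paths from Seasonality to BrandLoyalty:
  P1: Seasonality <- WebVisits -> PriceTier -> BrandLoyalty
  P2: Seasonality <- WebVisits -> PriorPurchase <- PriceTier -> BrandLoyalty
  P3: Seasonality <- PriceTier -> BrandLoyalty
The empty set is not sufficient: P1 (Seasonality <- WebVisits -> PriceTier -> BrandLoyalty) has no collider blocking it and no conditioned non-collider, so it is open.
Try {PriceTier}:
  P1: blocked at chain node PriceTier ∈ conditioning set.
  P2: blocked at collider PriorPurchase (neither it nor any descendant is in the conditioning set).
  P3: blocked at fork node PriceTier ∈ conditioning set.
{PriceTier} contains no descendant of Seasonality and blocks every backdoor path.
No other singleton works — e.g. {WebVisits} leaves P3 open — so {PriceTier} is the unique smallest valid adjustment set.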